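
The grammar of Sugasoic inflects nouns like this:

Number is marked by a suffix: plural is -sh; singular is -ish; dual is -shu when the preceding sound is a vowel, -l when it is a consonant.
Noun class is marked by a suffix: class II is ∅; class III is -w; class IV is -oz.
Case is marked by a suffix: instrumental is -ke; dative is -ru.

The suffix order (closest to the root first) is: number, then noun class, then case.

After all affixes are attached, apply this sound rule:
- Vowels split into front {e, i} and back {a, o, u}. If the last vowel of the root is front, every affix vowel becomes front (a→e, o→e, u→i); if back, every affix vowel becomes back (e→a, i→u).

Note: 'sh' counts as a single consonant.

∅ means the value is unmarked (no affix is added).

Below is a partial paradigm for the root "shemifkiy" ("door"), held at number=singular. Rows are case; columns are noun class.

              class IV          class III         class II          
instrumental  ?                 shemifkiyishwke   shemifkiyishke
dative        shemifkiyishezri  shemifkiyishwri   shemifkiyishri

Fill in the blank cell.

Attach number singular -ish → shemifkiyish.
Attach noun class class IV -oz → shemifkiyishoz.
Attach case instrumental -ke → shemifkiyishozke.
Apply vowel harmony: shemifkiyishozke → shemifkiyishezke.

shemifkiyishezke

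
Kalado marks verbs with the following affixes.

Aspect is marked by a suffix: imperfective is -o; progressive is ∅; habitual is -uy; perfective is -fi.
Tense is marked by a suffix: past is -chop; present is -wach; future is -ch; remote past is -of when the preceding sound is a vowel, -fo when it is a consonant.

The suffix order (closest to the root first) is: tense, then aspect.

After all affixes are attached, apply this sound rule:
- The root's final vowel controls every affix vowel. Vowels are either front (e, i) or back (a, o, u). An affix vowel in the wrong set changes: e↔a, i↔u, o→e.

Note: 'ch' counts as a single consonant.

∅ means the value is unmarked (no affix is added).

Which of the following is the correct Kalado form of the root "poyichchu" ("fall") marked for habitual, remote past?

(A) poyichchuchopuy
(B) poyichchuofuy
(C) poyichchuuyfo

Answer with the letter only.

B

Attach tense remote past -of (after vowel 'u') → poyichchuof.
Attach aspect habitual -uy → poyichchuofuy.
Vowel harmony: no change.
So the correct form is poyichchuofuy, option (B).
(A) poyichchuchopuy is wrong: it uses past instead of remote past for tense.
(C) poyichchuuyfo is wrong: it has the affixes in the wrong order.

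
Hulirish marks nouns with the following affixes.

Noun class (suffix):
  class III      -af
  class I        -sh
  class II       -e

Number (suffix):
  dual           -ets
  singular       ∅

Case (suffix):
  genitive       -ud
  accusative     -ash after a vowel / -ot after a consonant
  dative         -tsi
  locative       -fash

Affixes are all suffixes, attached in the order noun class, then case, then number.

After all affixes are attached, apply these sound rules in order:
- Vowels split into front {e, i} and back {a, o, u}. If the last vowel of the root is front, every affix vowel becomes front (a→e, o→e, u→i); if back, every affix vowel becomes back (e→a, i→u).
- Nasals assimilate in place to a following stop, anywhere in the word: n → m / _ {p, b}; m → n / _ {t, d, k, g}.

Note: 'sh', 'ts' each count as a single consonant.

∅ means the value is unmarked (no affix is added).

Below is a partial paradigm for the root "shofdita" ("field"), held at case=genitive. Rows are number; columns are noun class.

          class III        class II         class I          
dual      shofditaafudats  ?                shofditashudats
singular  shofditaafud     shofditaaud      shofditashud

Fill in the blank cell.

shofditaaudats

Attach noun class class II -e → shofditae.
Attach case genitive -ud → shofditaeud.
Attach number dual -ets → shofditaeudets.
Apply vowel harmony: shofditaeudets → shofditaaudats.
Nasal assimilation: no change.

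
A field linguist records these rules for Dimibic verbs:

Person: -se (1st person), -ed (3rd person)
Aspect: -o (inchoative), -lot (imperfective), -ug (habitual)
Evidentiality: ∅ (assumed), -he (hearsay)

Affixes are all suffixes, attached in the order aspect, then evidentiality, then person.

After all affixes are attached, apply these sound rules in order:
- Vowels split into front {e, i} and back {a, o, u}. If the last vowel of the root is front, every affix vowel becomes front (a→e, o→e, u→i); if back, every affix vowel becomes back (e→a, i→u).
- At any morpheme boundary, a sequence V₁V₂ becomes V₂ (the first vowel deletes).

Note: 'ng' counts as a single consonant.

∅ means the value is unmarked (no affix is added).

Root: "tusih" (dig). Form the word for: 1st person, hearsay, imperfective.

Attach aspect imperfective -lot → tusihlot.
Attach evidentiality hearsay -he → tusihlothe.
Attach person 1st person -se → tusihlothese.
Apply vowel harmony: tusihlothese → tusihlethese.
Vowel deletion: no change.

tusihlethese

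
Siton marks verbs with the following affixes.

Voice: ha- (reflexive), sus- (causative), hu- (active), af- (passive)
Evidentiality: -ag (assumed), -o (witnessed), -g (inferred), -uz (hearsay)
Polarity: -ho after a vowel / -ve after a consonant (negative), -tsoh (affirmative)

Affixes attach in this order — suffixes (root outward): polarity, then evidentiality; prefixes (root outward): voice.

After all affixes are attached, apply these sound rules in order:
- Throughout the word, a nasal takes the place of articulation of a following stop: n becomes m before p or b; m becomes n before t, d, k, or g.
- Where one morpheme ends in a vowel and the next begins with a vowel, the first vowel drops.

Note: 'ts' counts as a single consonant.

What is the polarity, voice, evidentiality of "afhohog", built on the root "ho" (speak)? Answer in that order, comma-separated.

Segment: af-ho-ho-g.
polarity: -ho/ve → negative.
voice: af- → passive.
evidentiality: -g → inferred.

negative, passive, inferred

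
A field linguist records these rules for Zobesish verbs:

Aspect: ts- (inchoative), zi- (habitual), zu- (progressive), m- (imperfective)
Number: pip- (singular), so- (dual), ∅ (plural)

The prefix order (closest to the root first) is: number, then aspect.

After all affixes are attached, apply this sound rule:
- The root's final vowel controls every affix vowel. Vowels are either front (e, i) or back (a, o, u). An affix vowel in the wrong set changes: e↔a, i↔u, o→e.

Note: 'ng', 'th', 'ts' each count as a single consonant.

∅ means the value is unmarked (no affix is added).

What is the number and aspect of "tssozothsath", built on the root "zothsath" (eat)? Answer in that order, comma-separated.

Segment: ts-so-zothsath.
number: so- → dual.
aspect: ts- → inchoative.

dual, inchoative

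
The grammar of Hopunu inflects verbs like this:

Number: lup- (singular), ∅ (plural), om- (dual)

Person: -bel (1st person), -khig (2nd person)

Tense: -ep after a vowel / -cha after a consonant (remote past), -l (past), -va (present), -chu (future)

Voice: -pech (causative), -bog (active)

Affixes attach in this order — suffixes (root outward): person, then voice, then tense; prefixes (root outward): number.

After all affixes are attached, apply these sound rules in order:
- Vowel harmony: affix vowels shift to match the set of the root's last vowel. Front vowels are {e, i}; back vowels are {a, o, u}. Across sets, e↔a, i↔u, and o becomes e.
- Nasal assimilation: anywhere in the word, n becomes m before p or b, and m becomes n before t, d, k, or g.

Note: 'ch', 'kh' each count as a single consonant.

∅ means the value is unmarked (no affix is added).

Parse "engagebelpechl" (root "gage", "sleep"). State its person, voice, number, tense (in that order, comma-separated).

Segment: om-gage-bel-pech-l.
person: -bel → 1st person.
voice: -pech → causative.
number: om- → dual.
tense: -l → past.

1st person, causative, dual, past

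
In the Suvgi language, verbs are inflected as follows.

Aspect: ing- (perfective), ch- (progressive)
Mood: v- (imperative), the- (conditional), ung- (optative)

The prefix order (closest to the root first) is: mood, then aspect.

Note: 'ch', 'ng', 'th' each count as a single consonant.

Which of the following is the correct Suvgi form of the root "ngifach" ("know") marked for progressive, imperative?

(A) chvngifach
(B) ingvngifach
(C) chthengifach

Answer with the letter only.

A

Attach mood imperative v- → vngifach.
Attach aspect progressive ch- → chvngifach.
So the correct form is chvngifach, option (A).
(B) ingvngifach is wrong: it uses perfective instead of progressive for aspect.
(C) chthengifach is wrong: it uses conditional instead of imperative for mood.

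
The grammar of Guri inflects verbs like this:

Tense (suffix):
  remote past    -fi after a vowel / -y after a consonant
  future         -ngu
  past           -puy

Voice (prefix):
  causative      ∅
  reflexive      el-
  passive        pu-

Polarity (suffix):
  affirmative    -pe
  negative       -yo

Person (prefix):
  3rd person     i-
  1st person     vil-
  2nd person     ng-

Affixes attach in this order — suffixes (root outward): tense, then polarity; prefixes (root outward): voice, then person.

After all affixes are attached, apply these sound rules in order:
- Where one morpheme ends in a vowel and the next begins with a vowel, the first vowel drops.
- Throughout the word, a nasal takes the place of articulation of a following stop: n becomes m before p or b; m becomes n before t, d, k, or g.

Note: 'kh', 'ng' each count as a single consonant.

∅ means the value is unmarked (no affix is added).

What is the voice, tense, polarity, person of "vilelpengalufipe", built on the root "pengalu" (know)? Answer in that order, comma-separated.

reflexive, remote past, affirmative, 1st person

Segment: vil-el-pengalu-fi-pe.
voice: el- → reflexive.
tense: -fi/y → remote past.
polarity: -pe → affirmative.
person: vil- → 1st person.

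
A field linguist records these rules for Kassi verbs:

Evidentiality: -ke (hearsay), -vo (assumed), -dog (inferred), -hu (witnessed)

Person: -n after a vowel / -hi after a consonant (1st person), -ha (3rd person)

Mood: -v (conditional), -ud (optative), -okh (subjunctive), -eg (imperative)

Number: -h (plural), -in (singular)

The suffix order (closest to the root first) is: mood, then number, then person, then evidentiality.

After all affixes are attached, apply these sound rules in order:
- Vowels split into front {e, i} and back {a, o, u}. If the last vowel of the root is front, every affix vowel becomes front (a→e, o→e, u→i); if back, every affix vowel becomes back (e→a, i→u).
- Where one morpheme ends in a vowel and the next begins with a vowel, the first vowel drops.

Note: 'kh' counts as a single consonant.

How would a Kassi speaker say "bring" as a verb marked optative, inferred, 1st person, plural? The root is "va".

Attach mood optative -ud → vaud.
Attach number plural -h → vaudh.
Attach person 1st person -hi (after consonant 'h') → vaudhhi.
Attach evidentiality inferred -dog → vaudhhidog.
Apply vowel harmony: vaudhhidog → vaudhhudog.
Apply vowel deletion: vaudhhudog → vudhhudog.

vudhhudog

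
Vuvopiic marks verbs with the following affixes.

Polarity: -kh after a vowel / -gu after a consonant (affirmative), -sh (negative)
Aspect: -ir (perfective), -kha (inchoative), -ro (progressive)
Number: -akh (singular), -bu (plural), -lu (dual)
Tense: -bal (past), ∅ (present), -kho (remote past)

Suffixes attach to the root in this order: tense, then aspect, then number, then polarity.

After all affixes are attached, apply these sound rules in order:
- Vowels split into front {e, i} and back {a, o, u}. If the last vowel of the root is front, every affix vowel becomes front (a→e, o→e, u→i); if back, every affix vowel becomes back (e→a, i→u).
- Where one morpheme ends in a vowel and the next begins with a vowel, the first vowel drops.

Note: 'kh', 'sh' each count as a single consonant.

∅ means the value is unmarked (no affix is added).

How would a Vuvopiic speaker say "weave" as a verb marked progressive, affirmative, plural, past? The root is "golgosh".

Attach tense past -bal → golgoshbal.
Attach aspect progressive -ro → golgoshbalro.
Attach number plural -bu → golgoshbalrobu.
Attach polarity affirmative -kh (after vowel 'u') → golgoshbalrobukh.
Vowel harmony: no change.
Vowel deletion: no change.

golgoshbalrobukh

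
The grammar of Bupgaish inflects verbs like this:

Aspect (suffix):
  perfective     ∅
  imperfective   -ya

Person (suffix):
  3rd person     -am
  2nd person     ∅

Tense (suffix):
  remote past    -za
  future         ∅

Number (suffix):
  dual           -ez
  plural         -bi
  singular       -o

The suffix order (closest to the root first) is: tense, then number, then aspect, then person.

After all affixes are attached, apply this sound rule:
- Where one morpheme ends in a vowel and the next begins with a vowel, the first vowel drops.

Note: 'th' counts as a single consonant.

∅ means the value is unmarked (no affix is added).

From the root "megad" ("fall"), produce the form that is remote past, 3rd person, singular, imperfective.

Attach tense remote past -za → megadza.
Attach number singular -o → megadzao.
Attach aspect imperfective -ya → megadzaoya.
Attach person 3rd person -am → megadzaoyaam.
Apply vowel deletion: megadzaoyaam → megadzoyam.

megadzoyam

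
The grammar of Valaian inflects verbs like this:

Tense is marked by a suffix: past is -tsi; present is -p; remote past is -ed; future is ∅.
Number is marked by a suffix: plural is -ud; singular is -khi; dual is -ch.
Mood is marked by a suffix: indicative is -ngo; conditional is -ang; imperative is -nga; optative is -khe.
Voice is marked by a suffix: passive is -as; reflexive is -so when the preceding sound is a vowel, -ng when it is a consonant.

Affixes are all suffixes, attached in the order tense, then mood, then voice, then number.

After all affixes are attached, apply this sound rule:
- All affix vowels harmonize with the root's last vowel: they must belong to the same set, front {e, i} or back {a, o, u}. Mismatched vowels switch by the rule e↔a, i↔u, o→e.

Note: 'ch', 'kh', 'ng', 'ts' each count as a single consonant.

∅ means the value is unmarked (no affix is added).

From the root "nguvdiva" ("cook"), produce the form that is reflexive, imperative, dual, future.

nguvdivangasoch

tense = future: zero marking, form stays nguvdiva.
Attach mood imperative -nga → nguvdivanga.
Attach voice reflexive -so (after vowel 'a') → nguvdivangaso.
Attach number dual -ch → nguvdivangasoch.
Vowel harmony: no change.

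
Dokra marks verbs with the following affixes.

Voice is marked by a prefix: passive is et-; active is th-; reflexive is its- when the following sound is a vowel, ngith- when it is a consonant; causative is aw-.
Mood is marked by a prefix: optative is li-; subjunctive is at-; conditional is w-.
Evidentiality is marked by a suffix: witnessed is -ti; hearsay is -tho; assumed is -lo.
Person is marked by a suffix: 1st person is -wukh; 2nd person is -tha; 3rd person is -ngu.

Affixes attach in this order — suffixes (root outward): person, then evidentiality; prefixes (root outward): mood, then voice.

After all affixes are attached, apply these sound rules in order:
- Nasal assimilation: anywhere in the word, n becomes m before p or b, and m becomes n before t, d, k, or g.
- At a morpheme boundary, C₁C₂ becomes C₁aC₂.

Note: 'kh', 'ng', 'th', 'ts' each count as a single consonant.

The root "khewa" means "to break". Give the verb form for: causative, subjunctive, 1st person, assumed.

awatakhewawukhalo

Attach person 1st person -wukh → khewawukh.
Attach mood subjunctive at- → atkhewawukh.
Attach evidentiality assumed -lo → atkhewawukhlo.
Attach voice causative aw- → awatkhewawukhlo.
Nasal assimilation: no change.
Apply epenthesis: awatkhewawukhlo → awatakhewawukhalo.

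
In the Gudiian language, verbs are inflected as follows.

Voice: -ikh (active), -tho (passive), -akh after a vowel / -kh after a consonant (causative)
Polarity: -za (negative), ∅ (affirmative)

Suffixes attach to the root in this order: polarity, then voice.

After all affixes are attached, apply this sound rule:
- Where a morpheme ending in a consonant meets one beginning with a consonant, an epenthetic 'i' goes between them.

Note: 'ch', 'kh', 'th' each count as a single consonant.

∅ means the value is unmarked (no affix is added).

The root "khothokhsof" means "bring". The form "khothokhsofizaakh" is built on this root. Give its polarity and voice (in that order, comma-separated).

negative, causative

Segment: khothokhsof-za-akh.
polarity: -za → negative.
voice: -akh/kh → causative.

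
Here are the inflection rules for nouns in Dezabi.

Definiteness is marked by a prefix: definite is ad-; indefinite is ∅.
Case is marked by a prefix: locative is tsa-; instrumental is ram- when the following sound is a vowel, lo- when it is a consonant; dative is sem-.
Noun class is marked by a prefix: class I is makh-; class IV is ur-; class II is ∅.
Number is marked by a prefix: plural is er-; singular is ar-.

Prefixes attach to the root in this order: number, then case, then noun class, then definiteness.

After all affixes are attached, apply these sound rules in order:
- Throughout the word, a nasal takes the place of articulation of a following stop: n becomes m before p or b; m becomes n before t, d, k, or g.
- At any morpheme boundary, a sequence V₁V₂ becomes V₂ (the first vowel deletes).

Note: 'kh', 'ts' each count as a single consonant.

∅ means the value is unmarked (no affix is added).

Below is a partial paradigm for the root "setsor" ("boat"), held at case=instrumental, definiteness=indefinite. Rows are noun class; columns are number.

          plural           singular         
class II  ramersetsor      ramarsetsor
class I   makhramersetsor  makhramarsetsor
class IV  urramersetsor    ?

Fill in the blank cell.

Attach number singular ar- → arsetsor.
Attach case instrumental ram- (before vowel 'a') → ramarsetsor.
Attach noun class class IV ur- → urramarsetsor.
definiteness = indefinite: zero marking, form stays urramarsetsor.
Nasal assimilation: no change.
Vowel deletion: no change.

urramarsetsor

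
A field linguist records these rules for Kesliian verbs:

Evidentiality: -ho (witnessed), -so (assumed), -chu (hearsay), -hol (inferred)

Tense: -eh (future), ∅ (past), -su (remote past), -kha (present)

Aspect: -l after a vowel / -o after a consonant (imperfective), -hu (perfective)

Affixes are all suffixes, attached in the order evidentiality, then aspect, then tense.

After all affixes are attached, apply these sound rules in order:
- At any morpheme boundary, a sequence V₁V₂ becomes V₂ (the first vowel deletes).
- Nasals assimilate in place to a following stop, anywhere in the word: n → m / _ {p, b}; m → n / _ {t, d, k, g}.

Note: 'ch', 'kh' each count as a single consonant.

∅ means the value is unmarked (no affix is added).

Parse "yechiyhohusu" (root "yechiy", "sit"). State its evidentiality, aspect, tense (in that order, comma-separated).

Segment: yechiy-ho-hu-su.
evidentiality: -ho → witnessed.
aspect: -hu → perfective.
tense: -su → remote past.

witnessed, perfective, remote past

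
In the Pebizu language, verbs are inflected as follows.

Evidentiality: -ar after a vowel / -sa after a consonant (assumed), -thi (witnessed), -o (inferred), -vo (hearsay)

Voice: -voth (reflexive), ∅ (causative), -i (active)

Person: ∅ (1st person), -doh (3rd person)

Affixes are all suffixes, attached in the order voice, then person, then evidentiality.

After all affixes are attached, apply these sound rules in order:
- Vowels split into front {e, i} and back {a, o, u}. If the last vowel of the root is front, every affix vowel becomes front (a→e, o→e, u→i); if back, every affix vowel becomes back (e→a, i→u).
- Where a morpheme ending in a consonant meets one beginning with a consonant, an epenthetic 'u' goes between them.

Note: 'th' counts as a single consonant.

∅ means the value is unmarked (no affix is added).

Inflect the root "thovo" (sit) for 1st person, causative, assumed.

voice = causative: zero marking, form stays thovo.
person = 1st person: zero marking, form stays thovo.
Attach evidentiality assumed -ar (after vowel 'o') → thovoar.
Vowel harmony: no change.
Epenthesis: no change.

thovoar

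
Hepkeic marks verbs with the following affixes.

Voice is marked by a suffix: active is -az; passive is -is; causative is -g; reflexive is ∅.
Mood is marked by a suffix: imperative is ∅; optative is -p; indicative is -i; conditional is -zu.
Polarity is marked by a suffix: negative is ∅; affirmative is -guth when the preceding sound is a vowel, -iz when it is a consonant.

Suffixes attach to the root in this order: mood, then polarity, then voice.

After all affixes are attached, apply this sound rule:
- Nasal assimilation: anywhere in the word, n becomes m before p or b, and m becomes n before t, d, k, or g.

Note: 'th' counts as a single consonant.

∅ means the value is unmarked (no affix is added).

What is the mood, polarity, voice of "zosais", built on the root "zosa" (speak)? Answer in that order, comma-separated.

imperative, negative, passive

Segment: zosa-is.
mood: ∅ → imperative.
polarity: ∅ → negative.
voice: -is → passive.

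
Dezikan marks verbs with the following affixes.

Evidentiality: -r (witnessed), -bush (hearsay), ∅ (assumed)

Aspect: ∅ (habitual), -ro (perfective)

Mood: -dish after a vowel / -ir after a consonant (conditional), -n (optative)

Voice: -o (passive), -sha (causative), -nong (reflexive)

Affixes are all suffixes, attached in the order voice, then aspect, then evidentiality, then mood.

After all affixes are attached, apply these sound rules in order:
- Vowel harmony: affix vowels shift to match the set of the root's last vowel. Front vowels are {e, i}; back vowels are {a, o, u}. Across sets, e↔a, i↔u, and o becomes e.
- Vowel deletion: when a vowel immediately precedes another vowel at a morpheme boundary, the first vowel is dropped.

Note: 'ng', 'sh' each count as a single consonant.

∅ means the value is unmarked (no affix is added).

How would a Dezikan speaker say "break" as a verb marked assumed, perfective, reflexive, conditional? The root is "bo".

bonongrodush

Attach voice reflexive -nong → bonong.
Attach aspect perfective -ro → bonongro.
evidentiality = assumed: zero marking, form stays bonongro.
Attach mood conditional -dish (after vowel 'o') → bonongrodish.
Apply vowel harmony: bonongrodish → bonongrodush.
Vowel deletion: no change.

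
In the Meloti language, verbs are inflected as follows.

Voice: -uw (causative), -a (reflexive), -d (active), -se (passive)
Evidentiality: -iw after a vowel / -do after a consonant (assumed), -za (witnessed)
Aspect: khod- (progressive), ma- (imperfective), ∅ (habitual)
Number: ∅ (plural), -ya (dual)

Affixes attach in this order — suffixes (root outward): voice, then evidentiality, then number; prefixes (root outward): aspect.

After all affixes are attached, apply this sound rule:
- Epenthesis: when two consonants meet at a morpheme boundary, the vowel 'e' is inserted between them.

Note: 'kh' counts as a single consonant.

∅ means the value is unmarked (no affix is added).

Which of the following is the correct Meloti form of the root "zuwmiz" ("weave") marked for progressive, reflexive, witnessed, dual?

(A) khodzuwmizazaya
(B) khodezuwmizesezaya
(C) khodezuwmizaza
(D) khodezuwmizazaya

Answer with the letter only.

Attach aspect progressive khod- → khodzuwmiz.
Attach voice reflexive -a → khodzuwmiza.
Attach evidentiality witnessed -za → khodzuwmizaza.
Attach number dual -ya → khodzuwmizazaya.
Apply epenthesis: khodzuwmizazaya → khodezuwmizazaya.
So the correct form is khodezuwmizazaya, option (D).
(A) khodzuwmizazaya is wrong: it fails to apply the sound rule(s).
(B) khodezuwmizesezaya is wrong: it uses passive instead of reflexive for voice.
(C) khodezuwmizaza is wrong: it uses plural instead of dual for number.

D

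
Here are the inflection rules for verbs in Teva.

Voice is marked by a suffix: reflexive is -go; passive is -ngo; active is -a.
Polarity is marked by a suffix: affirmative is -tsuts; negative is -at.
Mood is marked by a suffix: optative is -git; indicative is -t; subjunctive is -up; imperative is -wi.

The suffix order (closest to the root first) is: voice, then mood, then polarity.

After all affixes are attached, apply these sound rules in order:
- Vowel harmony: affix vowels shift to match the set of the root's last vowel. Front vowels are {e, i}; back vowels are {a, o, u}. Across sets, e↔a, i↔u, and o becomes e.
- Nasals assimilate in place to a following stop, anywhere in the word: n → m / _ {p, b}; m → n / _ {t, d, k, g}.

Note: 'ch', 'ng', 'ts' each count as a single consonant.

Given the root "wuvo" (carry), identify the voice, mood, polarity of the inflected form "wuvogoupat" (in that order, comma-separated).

reflexive, subjunctive, negative

Segment: wuvo-go-up-at.
voice: -go → reflexive.
mood: -up → subjunctive.
polarity: -at → negative.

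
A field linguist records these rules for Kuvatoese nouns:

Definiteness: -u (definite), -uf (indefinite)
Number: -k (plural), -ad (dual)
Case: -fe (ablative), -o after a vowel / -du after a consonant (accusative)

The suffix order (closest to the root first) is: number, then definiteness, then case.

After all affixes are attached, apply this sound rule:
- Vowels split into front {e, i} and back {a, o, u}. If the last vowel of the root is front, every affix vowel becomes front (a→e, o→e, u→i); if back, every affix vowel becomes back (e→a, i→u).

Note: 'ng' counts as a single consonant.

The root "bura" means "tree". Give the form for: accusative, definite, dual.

Attach number dual -ad → buraad.
Attach definiteness definite -u → buraadu.
Attach case accusative -o (after vowel 'u') → buraaduo.
Vowel harmony: no change.

buraaduo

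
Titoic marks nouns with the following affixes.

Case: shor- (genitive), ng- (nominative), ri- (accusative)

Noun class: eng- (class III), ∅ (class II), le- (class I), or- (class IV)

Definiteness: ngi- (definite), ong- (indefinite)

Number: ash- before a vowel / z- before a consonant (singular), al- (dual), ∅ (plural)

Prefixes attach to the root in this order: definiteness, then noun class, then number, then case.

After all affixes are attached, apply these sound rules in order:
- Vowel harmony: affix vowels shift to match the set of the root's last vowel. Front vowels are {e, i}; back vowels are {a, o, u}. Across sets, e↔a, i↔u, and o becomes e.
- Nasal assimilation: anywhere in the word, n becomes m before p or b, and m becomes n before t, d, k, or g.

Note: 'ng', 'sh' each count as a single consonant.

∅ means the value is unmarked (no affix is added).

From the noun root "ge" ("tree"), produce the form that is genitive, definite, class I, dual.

sherellengige

Attach definiteness definite ngi- → ngige.
Attach noun class class I le- → lengige.
Attach number dual al- → allengige.
Attach case genitive shor- → shorallengige.
Apply vowel harmony: shorallengige → sherellengige.
Nasal assimilation: no change.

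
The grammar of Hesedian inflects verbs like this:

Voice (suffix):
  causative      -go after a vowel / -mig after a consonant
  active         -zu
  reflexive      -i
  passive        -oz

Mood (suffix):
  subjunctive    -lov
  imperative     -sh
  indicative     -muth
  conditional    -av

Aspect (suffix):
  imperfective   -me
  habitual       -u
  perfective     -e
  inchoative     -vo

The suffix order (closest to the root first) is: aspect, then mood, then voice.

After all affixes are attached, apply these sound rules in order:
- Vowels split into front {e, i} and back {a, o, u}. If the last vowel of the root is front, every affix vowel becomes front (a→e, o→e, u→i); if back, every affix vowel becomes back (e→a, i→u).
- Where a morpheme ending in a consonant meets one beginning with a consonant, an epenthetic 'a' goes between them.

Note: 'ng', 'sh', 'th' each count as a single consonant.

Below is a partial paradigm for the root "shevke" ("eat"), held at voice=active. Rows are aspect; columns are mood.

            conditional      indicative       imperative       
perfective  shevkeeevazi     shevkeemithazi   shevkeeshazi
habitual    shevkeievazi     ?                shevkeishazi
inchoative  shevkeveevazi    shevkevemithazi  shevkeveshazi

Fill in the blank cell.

shevkeimithazi

Attach aspect habitual -u → shevkeu.
Attach mood indicative -muth → shevkeumuth.
Attach voice active -zu → shevkeumuthzu.
Apply vowel harmony: shevkeumuthzu → shevkeimithzi.
Apply epenthesis: shevkeimithzi → shevkeimithazi.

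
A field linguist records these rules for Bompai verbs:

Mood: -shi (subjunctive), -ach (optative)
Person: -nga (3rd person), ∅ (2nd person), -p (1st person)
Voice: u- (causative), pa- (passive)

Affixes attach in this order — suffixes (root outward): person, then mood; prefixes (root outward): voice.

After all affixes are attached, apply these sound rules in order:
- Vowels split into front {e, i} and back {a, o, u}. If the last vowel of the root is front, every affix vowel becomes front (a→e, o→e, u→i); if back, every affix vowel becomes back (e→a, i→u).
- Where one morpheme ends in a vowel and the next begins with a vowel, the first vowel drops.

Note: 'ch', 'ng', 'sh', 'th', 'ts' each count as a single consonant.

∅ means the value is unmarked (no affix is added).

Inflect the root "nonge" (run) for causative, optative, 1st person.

inongepech

Attach person 1st person -p → nongep.
Attach voice causative u- → unongep.
Attach mood optative -ach → unongepach.
Apply vowel harmony: unongepach → inongepech.
Vowel deletion: no change.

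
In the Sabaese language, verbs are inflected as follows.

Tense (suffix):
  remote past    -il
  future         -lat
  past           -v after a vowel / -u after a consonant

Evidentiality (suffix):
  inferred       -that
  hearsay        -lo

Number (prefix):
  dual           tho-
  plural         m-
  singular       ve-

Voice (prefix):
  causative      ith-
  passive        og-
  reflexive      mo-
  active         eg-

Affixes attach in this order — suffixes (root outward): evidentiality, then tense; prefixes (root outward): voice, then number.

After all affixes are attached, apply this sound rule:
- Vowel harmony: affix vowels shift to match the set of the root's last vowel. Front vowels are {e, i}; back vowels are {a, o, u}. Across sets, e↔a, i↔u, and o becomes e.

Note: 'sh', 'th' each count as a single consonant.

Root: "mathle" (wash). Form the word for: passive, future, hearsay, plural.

Attach evidentiality hearsay -lo → mathlelo.
Attach voice passive og- → ogmathlelo.
Attach number plural m- → mogmathlelo.
Attach tense future -lat → mogmathlelolat.
Apply vowel harmony: mogmathlelolat → megmathlelelet.

megmathlelelet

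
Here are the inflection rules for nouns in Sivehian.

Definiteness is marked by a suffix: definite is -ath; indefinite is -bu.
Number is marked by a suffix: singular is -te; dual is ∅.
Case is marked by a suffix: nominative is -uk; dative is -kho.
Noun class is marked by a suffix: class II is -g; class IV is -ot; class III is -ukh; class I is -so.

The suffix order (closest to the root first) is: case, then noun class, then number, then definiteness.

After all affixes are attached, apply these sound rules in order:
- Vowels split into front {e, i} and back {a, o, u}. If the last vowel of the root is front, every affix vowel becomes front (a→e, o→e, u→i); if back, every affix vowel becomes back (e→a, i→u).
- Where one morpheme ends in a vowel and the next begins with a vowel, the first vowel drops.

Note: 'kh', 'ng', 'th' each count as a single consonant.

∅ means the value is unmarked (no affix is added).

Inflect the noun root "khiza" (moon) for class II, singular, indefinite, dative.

Attach case dative -kho → khizakho.
Attach noun class class II -g → khizakhog.
Attach number singular -te → khizakhogte.
Attach definiteness indefinite -bu → khizakhogtebu.
Apply vowel harmony: khizakhogtebu → khizakhogtabu.
Vowel deletion: no change.

khizakhogtabu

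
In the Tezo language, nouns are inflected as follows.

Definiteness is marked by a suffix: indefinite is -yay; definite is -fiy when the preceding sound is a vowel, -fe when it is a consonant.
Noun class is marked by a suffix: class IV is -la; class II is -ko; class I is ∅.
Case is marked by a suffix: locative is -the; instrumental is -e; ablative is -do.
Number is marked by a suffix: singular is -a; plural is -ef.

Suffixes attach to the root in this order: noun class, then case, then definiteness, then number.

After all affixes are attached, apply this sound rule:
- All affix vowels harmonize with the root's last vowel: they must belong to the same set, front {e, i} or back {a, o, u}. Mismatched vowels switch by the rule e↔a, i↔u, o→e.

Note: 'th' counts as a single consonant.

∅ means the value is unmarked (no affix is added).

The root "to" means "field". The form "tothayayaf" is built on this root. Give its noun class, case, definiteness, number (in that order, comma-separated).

class I, locative, indefinite, plural

Segment: to-the-yay-ef.
noun class: ∅ → class I.
case: -the → locative.
definiteness: -yay → indefinite.
number: -ef → plural.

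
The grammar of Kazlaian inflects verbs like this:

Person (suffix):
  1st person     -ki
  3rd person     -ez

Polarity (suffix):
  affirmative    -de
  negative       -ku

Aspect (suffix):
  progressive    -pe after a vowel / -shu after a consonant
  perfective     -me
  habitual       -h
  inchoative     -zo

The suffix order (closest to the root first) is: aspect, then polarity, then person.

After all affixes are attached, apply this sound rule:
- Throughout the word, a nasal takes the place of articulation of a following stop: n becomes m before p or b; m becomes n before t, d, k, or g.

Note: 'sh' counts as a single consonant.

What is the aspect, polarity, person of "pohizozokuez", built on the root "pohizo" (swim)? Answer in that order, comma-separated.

Segment: pohizo-zo-ku-ez.
aspect: -zo → inchoative.
polarity: -ku → negative.
person: -ez → 3rd person.

inchoative, negative, 3rd person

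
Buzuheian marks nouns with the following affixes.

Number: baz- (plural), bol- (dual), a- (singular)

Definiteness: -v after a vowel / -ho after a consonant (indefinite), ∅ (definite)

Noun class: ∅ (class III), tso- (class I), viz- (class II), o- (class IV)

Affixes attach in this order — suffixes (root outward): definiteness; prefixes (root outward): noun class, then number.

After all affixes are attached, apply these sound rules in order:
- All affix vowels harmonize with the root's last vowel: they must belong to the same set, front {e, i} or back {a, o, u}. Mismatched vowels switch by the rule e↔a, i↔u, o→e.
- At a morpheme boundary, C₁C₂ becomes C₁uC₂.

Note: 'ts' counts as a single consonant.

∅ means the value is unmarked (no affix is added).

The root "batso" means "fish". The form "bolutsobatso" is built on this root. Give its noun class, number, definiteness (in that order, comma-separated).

Segment: bol-tso-batso.
noun class: tso- → class I.
number: bol- → dual.
definiteness: ∅ → definite.

class I, dual, definite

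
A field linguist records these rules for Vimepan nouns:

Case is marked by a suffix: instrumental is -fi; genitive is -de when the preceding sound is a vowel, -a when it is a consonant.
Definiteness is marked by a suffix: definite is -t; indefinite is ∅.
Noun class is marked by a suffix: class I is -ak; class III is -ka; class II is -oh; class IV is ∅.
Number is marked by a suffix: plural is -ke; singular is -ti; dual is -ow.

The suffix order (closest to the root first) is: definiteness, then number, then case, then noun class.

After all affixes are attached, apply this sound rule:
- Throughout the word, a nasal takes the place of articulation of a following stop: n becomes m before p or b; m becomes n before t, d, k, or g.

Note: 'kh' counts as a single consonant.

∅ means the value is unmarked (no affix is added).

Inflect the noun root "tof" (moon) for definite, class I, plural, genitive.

Attach definiteness definite -t → toft.
Attach number plural -ke → toftke.
Attach case genitive -de (after vowel 'e') → toftkede.
Attach noun class class I -ak → toftkedeak.
Nasal assimilation: no change.

toftkedeak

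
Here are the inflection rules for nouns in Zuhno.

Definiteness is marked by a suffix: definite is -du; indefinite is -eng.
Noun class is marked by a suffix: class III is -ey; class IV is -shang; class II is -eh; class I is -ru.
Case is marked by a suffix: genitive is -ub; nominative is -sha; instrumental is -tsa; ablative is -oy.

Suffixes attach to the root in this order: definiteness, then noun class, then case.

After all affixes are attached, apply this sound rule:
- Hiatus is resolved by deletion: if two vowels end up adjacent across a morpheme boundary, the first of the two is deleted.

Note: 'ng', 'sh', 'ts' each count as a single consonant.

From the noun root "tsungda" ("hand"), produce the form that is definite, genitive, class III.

tsungdadeyub

Attach definiteness definite -du → tsungdadu.
Attach noun class class III -ey → tsungdaduey.
Attach case genitive -ub → tsungdadueyub.
Apply vowel deletion: tsungdadueyub → tsungdadeyub.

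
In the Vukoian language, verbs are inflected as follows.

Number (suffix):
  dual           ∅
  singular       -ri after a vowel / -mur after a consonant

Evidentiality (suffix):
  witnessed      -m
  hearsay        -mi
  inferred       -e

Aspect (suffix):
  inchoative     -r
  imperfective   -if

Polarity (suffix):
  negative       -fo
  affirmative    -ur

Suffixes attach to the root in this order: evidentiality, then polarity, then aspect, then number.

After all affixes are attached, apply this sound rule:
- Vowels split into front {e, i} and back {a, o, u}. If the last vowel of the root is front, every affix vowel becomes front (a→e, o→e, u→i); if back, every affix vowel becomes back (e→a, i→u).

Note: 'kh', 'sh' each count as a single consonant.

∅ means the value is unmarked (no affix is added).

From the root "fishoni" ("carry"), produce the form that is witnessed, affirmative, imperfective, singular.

Attach evidentiality witnessed -m → fishonim.
Attach polarity affirmative -ur → fishonimur.
Attach aspect imperfective -if → fishonimurif.
Attach number singular -mur (after consonant 'f') → fishonimurifmur.
Apply vowel harmony: fishonimurifmur → fishonimirifmir.

fishonimirifmir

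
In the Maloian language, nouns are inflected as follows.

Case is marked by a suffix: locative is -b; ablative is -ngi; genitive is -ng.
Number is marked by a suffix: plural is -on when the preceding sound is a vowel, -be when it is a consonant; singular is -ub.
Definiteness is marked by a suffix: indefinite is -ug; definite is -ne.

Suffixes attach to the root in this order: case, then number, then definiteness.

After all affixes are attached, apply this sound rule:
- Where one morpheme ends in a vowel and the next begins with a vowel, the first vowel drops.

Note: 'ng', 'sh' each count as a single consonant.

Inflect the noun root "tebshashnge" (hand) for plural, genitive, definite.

tebshashngengbene

Attach case genitive -ng → tebshashngeng.
Attach number plural -be (after consonant 'ng') → tebshashngengbe.
Attach definiteness definite -ne → tebshashngengbene.
Vowel deletion: no change.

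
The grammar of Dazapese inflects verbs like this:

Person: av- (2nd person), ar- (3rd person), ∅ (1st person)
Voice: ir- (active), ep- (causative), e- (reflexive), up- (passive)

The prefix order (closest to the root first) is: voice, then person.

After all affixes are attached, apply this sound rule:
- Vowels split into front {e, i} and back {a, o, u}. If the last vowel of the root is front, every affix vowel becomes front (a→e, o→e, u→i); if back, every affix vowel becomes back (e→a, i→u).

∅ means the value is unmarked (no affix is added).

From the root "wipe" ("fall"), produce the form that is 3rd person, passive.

Attach voice passive up- → upwipe.
Attach person 3rd person ar- → arupwipe.
Apply vowel harmony: arupwipe → eripwipe.

eripwipe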